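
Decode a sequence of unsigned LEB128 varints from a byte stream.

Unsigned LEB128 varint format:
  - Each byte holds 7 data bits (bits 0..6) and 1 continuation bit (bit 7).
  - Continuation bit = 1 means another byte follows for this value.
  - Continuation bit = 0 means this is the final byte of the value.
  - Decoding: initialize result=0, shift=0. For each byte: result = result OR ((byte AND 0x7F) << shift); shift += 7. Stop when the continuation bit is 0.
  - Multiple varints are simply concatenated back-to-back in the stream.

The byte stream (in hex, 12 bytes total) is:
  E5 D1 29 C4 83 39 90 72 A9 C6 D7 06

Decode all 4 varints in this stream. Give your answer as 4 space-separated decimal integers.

Answer: 682213 934340 14608 14017321

Derivation:
  byte[0]=0xE5 cont=1 payload=0x65=101: acc |= 101<<0 -> acc=101 shift=7
  byte[1]=0xD1 cont=1 payload=0x51=81: acc |= 81<<7 -> acc=10469 shift=14
  byte[2]=0x29 cont=0 payload=0x29=41: acc |= 41<<14 -> acc=682213 shift=21 [end]
Varint 1: bytes[0:3] = E5 D1 29 -> value 682213 (3 byte(s))
  byte[3]=0xC4 cont=1 payload=0x44=68: acc |= 68<<0 -> acc=68 shift=7
  byte[4]=0x83 cont=1 payload=0x03=3: acc |= 3<<7 -> acc=452 shift=14
  byte[5]=0x39 cont=0 payload=0x39=57: acc |= 57<<14 -> acc=934340 shift=21 [end]
Varint 2: bytes[3:6] = C4 83 39 -> value 934340 (3 byte(s))
  byte[6]=0x90 cont=1 payload=0x10=16: acc |= 16<<0 -> acc=16 shift=7
  byte[7]=0x72 cont=0 payload=0x72=114: acc |= 114<<7 -> acc=14608 shift=14 [end]
Varint 3: bytes[6:8] = 90 72 -> value 14608 (2 byte(s))
  byte[8]=0xA9 cont=1 payload=0x29=41: acc |= 41<<0 -> acc=41 shift=7
  byte[9]=0xC6 cont=1 payload=0x46=70: acc |= 70<<7 -> acc=9001 shift=14
  byte[10]=0xD7 cont=1 payload=0x57=87: acc |= 87<<14 -> acc=1434409 shift=21
  byte[11]=0x06 cont=0 payload=0x06=6: acc |= 6<<21 -> acc=14017321 shift=28 [end]
Varint 4: bytes[8:12] = A9 C6 D7 06 -> value 14017321 (4 byte(s))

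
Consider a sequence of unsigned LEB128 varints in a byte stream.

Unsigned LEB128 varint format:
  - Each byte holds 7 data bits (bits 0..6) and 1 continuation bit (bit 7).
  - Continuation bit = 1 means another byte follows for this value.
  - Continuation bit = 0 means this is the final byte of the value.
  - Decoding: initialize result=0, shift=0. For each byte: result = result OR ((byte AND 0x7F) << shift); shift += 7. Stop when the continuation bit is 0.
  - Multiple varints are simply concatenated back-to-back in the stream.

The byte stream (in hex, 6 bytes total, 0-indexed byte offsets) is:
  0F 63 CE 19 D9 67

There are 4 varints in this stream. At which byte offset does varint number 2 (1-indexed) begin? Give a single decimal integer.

Answer: 1

Derivation:
  byte[0]=0x0F cont=0 payload=0x0F=15: acc |= 15<<0 -> acc=15 shift=7 [end]
Varint 1: bytes[0:1] = 0F -> value 15 (1 byte(s))
  byte[1]=0x63 cont=0 payload=0x63=99: acc |= 99<<0 -> acc=99 shift=7 [end]
Varint 2: bytes[1:2] = 63 -> value 99 (1 byte(s))
  byte[2]=0xCE cont=1 payload=0x4E=78: acc |= 78<<0 -> acc=78 shift=7
  byte[3]=0x19 cont=0 payload=0x19=25: acc |= 25<<7 -> acc=3278 shift=14 [end]
Varint 3: bytes[2:4] = CE 19 -> value 3278 (2 byte(s))
  byte[4]=0xD9 cont=1 payload=0x59=89: acc |= 89<<0 -> acc=89 shift=7
  byte[5]=0x67 cont=0 payload=0x67=103: acc |= 103<<7 -> acc=13273 shift=14 [end]
Varint 4: bytes[4:6] = D9 67 -> value 13273 (2 byte(s))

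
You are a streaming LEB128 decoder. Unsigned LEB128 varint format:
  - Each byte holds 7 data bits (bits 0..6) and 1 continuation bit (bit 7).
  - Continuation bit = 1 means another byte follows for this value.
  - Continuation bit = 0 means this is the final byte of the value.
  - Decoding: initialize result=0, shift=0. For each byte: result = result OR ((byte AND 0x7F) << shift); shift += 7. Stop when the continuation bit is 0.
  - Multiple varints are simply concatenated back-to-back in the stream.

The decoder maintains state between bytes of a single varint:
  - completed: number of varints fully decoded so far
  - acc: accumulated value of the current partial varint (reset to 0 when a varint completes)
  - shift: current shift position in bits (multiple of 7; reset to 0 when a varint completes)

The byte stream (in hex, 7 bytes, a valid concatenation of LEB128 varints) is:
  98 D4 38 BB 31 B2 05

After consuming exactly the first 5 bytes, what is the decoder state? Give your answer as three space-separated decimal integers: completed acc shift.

Answer: 2 0 0

Derivation:
byte[0]=0x98 cont=1 payload=0x18: acc |= 24<<0 -> completed=0 acc=24 shift=7
byte[1]=0xD4 cont=1 payload=0x54: acc |= 84<<7 -> completed=0 acc=10776 shift=14
byte[2]=0x38 cont=0 payload=0x38: varint #1 complete (value=928280); reset -> completed=1 acc=0 shift=0
byte[3]=0xBB cont=1 payload=0x3B: acc |= 59<<0 -> completed=1 acc=59 shift=7
byte[4]=0x31 cont=0 payload=0x31: varint #2 complete (value=6331); reset -> completed=2 acc=0 shift=0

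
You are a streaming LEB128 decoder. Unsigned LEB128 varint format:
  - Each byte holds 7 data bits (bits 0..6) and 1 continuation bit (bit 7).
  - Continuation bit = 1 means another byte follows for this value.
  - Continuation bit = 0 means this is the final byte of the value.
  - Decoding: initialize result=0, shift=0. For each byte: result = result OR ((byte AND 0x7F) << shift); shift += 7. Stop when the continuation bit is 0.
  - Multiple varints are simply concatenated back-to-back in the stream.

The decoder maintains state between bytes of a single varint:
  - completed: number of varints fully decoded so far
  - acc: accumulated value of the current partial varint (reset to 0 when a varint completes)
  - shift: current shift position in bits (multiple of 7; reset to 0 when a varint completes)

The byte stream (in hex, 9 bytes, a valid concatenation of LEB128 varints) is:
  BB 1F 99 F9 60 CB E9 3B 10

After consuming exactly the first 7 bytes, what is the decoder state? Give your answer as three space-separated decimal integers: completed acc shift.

byte[0]=0xBB cont=1 payload=0x3B: acc |= 59<<0 -> completed=0 acc=59 shift=7
byte[1]=0x1F cont=0 payload=0x1F: varint #1 complete (value=4027); reset -> completed=1 acc=0 shift=0
byte[2]=0x99 cont=1 payload=0x19: acc |= 25<<0 -> completed=1 acc=25 shift=7
byte[3]=0xF9 cont=1 payload=0x79: acc |= 121<<7 -> completed=1 acc=15513 shift=14
byte[4]=0x60 cont=0 payload=0x60: varint #2 complete (value=1588377); reset -> completed=2 acc=0 shift=0
byte[5]=0xCB cont=1 payload=0x4B: acc |= 75<<0 -> completed=2 acc=75 shift=7
byte[6]=0xE9 cont=1 payload=0x69: acc |= 105<<7 -> completed=2 acc=13515 shift=14

Answer: 2 13515 14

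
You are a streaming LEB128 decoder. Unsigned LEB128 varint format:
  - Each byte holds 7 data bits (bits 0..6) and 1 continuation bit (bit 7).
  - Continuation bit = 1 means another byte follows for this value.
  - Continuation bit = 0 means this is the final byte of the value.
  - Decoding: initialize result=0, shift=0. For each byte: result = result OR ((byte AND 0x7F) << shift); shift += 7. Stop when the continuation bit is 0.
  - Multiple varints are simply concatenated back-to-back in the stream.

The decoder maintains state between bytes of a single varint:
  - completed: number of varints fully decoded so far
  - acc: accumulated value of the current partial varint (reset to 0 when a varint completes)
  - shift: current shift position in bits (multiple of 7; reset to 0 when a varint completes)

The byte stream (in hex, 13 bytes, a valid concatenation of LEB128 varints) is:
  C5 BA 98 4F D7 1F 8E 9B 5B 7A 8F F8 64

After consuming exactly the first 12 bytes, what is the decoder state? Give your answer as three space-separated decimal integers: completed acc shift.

byte[0]=0xC5 cont=1 payload=0x45: acc |= 69<<0 -> completed=0 acc=69 shift=7
byte[1]=0xBA cont=1 payload=0x3A: acc |= 58<<7 -> completed=0 acc=7493 shift=14
byte[2]=0x98 cont=1 payload=0x18: acc |= 24<<14 -> completed=0 acc=400709 shift=21
byte[3]=0x4F cont=0 payload=0x4F: varint #1 complete (value=166075717); reset -> completed=1 acc=0 shift=0
byte[4]=0xD7 cont=1 payload=0x57: acc |= 87<<0 -> completed=1 acc=87 shift=7
byte[5]=0x1F cont=0 payload=0x1F: varint #2 complete (value=4055); reset -> completed=2 acc=0 shift=0
byte[6]=0x8E cont=1 payload=0x0E: acc |= 14<<0 -> completed=2 acc=14 shift=7
byte[7]=0x9B cont=1 payload=0x1B: acc |= 27<<7 -> completed=2 acc=3470 shift=14
byte[8]=0x5B cont=0 payload=0x5B: varint #3 complete (value=1494414); reset -> completed=3 acc=0 shift=0
byte[9]=0x7A cont=0 payload=0x7A: varint #4 complete (value=122); reset -> completed=4 acc=0 shift=0
byte[10]=0x8F cont=1 payload=0x0F: acc |= 15<<0 -> completed=4 acc=15 shift=7
byte[11]=0xF8 cont=1 payload=0x78: acc |= 120<<7 -> completed=4 acc=15375 shift=14

Answer: 4 15375 14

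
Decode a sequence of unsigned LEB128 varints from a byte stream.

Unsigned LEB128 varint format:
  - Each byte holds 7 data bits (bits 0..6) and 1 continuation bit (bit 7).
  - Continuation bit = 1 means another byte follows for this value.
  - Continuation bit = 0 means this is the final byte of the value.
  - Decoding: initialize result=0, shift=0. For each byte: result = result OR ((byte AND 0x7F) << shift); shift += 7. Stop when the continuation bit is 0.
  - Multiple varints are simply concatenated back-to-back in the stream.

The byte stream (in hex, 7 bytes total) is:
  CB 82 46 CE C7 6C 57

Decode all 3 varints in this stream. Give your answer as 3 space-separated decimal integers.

Answer: 1147211 1778638 87

Derivation:
  byte[0]=0xCB cont=1 payload=0x4B=75: acc |= 75<<0 -> acc=75 shift=7
  byte[1]=0x82 cont=1 payload=0x02=2: acc |= 2<<7 -> acc=331 shift=14
  byte[2]=0x46 cont=0 payload=0x46=70: acc |= 70<<14 -> acc=1147211 shift=21 [end]
Varint 1: bytes[0:3] = CB 82 46 -> value 1147211 (3 byte(s))
  byte[3]=0xCE cont=1 payload=0x4E=78: acc |= 78<<0 -> acc=78 shift=7
  byte[4]=0xC7 cont=1 payload=0x47=71: acc |= 71<<7 -> acc=9166 shift=14
  byte[5]=0x6C cont=0 payload=0x6C=108: acc |= 108<<14 -> acc=1778638 shift=21 [end]
Varint 2: bytes[3:6] = CE C7 6C -> value 1778638 (3 byte(s))
  byte[6]=0x57 cont=0 payload=0x57=87: acc |= 87<<0 -> acc=87 shift=7 [end]
Varint 3: bytes[6:7] = 57 -> value 87 (1 byte(s))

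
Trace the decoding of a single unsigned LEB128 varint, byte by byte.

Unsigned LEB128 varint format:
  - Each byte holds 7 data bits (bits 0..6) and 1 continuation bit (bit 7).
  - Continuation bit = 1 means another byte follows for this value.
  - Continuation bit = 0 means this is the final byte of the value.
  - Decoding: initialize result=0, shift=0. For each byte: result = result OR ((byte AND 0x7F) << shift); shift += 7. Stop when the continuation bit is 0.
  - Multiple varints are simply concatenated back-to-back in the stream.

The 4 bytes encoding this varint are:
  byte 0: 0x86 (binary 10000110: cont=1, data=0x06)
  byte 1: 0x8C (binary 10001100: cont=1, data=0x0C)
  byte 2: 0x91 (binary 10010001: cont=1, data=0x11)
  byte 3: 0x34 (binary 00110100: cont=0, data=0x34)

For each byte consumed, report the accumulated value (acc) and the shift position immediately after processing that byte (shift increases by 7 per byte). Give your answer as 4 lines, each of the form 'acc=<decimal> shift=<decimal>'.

Answer: acc=6 shift=7
acc=1542 shift=14
acc=280070 shift=21
acc=109331974 shift=28

Derivation:
byte 0=0x86: payload=0x06=6, contrib = 6<<0 = 6; acc -> 6, shift -> 7
byte 1=0x8C: payload=0x0C=12, contrib = 12<<7 = 1536; acc -> 1542, shift -> 14
byte 2=0x91: payload=0x11=17, contrib = 17<<14 = 278528; acc -> 280070, shift -> 21
byte 3=0x34: payload=0x34=52, contrib = 52<<21 = 109051904; acc -> 109331974, shift -> 28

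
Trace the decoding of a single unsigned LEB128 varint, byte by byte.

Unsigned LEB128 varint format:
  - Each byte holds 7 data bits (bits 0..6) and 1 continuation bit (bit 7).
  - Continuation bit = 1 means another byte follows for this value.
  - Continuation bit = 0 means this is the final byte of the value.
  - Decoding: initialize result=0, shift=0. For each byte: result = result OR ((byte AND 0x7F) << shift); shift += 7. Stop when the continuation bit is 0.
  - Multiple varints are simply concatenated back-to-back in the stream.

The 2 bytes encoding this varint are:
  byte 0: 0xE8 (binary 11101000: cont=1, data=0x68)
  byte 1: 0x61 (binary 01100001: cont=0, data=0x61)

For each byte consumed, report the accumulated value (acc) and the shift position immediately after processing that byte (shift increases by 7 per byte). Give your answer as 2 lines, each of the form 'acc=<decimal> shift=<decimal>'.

byte 0=0xE8: payload=0x68=104, contrib = 104<<0 = 104; acc -> 104, shift -> 7
byte 1=0x61: payload=0x61=97, contrib = 97<<7 = 12416; acc -> 12520, shift -> 14

Answer: acc=104 shift=7
acc=12520 shift=14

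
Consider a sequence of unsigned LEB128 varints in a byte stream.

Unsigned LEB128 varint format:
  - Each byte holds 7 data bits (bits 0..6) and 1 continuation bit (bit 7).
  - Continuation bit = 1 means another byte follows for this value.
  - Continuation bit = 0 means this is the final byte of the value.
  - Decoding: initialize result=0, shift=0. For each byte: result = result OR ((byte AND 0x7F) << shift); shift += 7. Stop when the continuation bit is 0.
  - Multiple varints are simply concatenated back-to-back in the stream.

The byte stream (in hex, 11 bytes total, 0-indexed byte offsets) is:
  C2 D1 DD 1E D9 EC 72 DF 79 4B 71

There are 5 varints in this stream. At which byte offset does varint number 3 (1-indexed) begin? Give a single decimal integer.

Answer: 7

Derivation:
  byte[0]=0xC2 cont=1 payload=0x42=66: acc |= 66<<0 -> acc=66 shift=7
  byte[1]=0xD1 cont=1 payload=0x51=81: acc |= 81<<7 -> acc=10434 shift=14
  byte[2]=0xDD cont=1 payload=0x5D=93: acc |= 93<<14 -> acc=1534146 shift=21
  byte[3]=0x1E cont=0 payload=0x1E=30: acc |= 30<<21 -> acc=64448706 shift=28 [end]
Varint 1: bytes[0:4] = C2 D1 DD 1E -> value 64448706 (4 byte(s))
  byte[4]=0xD9 cont=1 payload=0x59=89: acc |= 89<<0 -> acc=89 shift=7
  byte[5]=0xEC cont=1 payload=0x6C=108: acc |= 108<<7 -> acc=13913 shift=14
  byte[6]=0x72 cont=0 payload=0x72=114: acc |= 114<<14 -> acc=1881689 shift=21 [end]
Varint 2: bytes[4:7] = D9 EC 72 -> value 1881689 (3 byte(s))
  byte[7]=0xDF cont=1 payload=0x5F=95: acc |= 95<<0 -> acc=95 shift=7
  byte[8]=0x79 cont=0 payload=0x79=121: acc |= 121<<7 -> acc=15583 shift=14 [end]
Varint 3: bytes[7:9] = DF 79 -> value 15583 (2 byte(s))
  byte[9]=0x4B cont=0 payload=0x4B=75: acc |= 75<<0 -> acc=75 shift=7 [end]
Varint 4: bytes[9:10] = 4B -> value 75 (1 byte(s))
  byte[10]=0x71 cont=0 payload=0x71=113: acc |= 113<<0 -> acc=113 shift=7 [end]
Varint 5: bytes[10:11] = 71 -> value 113 (1 byte(s))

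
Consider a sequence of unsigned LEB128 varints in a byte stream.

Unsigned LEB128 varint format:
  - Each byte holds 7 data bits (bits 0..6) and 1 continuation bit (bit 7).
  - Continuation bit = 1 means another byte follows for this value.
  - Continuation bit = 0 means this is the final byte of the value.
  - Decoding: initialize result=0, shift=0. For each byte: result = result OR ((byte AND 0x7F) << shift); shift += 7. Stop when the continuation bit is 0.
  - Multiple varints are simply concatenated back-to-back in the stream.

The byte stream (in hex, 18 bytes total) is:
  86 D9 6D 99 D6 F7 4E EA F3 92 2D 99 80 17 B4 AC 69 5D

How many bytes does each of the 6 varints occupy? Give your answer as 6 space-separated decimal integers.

  byte[0]=0x86 cont=1 payload=0x06=6: acc |= 6<<0 -> acc=6 shift=7
  byte[1]=0xD9 cont=1 payload=0x59=89: acc |= 89<<7 -> acc=11398 shift=14
  byte[2]=0x6D cont=0 payload=0x6D=109: acc |= 109<<14 -> acc=1797254 shift=21 [end]
Varint 1: bytes[0:3] = 86 D9 6D -> value 1797254 (3 byte(s))
  byte[3]=0x99 cont=1 payload=0x19=25: acc |= 25<<0 -> acc=25 shift=7
  byte[4]=0xD6 cont=1 payload=0x56=86: acc |= 86<<7 -> acc=11033 shift=14
  byte[5]=0xF7 cont=1 payload=0x77=119: acc |= 119<<14 -> acc=1960729 shift=21
  byte[6]=0x4E cont=0 payload=0x4E=78: acc |= 78<<21 -> acc=165538585 shift=28 [end]
Varint 2: bytes[3:7] = 99 D6 F7 4E -> value 165538585 (4 byte(s))
  byte[7]=0xEA cont=1 payload=0x6A=106: acc |= 106<<0 -> acc=106 shift=7
  byte[8]=0xF3 cont=1 payload=0x73=115: acc |= 115<<7 -> acc=14826 shift=14
  byte[9]=0x92 cont=1 payload=0x12=18: acc |= 18<<14 -> acc=309738 shift=21
  byte[10]=0x2D cont=0 payload=0x2D=45: acc |= 45<<21 -> acc=94681578 shift=28 [end]
Varint 3: bytes[7:11] = EA F3 92 2D -> value 94681578 (4 byte(s))
  byte[11]=0x99 cont=1 payload=0x19=25: acc |= 25<<0 -> acc=25 shift=7
  byte[12]=0x80 cont=1 payload=0x00=0: acc |= 0<<7 -> acc=25 shift=14
  byte[13]=0x17 cont=0 payload=0x17=23: acc |= 23<<14 -> acc=376857 shift=21 [end]
Varint 4: bytes[11:14] = 99 80 17 -> value 376857 (3 byte(s))
  byte[14]=0xB4 cont=1 payload=0x34=52: acc |= 52<<0 -> acc=52 shift=7
  byte[15]=0xAC cont=1 payload=0x2C=44: acc |= 44<<7 -> acc=5684 shift=14
  byte[16]=0x69 cont=0 payload=0x69=105: acc |= 105<<14 -> acc=1726004 shift=21 [end]
Varint 5: bytes[14:17] = B4 AC 69 -> value 1726004 (3 byte(s))
  byte[17]=0x5D cont=0 payload=0x5D=93: acc |= 93<<0 -> acc=93 shift=7 [end]
Varint 6: bytes[17:18] = 5D -> value 93 (1 byte(s))

Answer: 3 4 4 3 3 1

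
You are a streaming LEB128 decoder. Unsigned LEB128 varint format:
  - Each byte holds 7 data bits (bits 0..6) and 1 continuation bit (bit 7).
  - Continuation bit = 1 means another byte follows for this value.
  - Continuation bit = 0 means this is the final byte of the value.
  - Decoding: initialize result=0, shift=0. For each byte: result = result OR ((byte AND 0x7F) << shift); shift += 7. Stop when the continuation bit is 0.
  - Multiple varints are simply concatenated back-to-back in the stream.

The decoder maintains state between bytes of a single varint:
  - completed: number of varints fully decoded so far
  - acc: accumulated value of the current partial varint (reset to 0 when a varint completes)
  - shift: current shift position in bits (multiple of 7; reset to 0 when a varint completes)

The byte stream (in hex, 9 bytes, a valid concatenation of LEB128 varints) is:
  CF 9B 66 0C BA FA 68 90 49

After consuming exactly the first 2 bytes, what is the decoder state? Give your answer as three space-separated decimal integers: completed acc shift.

Answer: 0 3535 14

Derivation:
byte[0]=0xCF cont=1 payload=0x4F: acc |= 79<<0 -> completed=0 acc=79 shift=7
byte[1]=0x9B cont=1 payload=0x1B: acc |= 27<<7 -> completed=0 acc=3535 shift=14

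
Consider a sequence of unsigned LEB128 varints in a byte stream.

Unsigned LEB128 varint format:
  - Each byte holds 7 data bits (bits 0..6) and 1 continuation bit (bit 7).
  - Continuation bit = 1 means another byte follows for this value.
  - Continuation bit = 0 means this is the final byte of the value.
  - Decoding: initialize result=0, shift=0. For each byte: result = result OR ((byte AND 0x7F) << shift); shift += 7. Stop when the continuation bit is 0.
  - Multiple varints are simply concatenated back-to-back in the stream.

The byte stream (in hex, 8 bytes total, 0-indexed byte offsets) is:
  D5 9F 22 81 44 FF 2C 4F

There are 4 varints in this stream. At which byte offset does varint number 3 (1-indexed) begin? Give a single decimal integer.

  byte[0]=0xD5 cont=1 payload=0x55=85: acc |= 85<<0 -> acc=85 shift=7
  byte[1]=0x9F cont=1 payload=0x1F=31: acc |= 31<<7 -> acc=4053 shift=14
  byte[2]=0x22 cont=0 payload=0x22=34: acc |= 34<<14 -> acc=561109 shift=21 [end]
Varint 1: bytes[0:3] = D5 9F 22 -> value 561109 (3 byte(s))
  byte[3]=0x81 cont=1 payload=0x01=1: acc |= 1<<0 -> acc=1 shift=7
  byte[4]=0x44 cont=0 payload=0x44=68: acc |= 68<<7 -> acc=8705 shift=14 [end]
Varint 2: bytes[3:5] = 81 44 -> value 8705 (2 byte(s))
  byte[5]=0xFF cont=1 payload=0x7F=127: acc |= 127<<0 -> acc=127 shift=7
  byte[6]=0x2C cont=0 payload=0x2C=44: acc |= 44<<7 -> acc=5759 shift=14 [end]
Varint 3: bytes[5:7] = FF 2C -> value 5759 (2 byte(s))
  byte[7]=0x4F cont=0 payload=0x4F=79: acc |= 79<<0 -> acc=79 shift=7 [end]
Varint 4: bytes[7:8] = 4F -> value 79 (1 byte(s))

Answer: 5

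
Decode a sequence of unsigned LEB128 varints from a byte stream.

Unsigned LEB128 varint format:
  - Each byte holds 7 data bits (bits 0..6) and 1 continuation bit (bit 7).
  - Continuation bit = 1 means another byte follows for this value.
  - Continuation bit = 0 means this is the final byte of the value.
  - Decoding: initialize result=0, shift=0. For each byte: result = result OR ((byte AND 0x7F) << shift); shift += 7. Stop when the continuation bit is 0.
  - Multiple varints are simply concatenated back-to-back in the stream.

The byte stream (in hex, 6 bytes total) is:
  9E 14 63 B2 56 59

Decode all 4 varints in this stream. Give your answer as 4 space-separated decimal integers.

  byte[0]=0x9E cont=1 payload=0x1E=30: acc |= 30<<0 -> acc=30 shift=7
  byte[1]=0x14 cont=0 payload=0x14=20: acc |= 20<<7 -> acc=2590 shift=14 [end]
Varint 1: bytes[0:2] = 9E 14 -> value 2590 (2 byte(s))
  byte[2]=0x63 cont=0 payload=0x63=99: acc |= 99<<0 -> acc=99 shift=7 [end]
Varint 2: bytes[2:3] = 63 -> value 99 (1 byte(s))
  byte[3]=0xB2 cont=1 payload=0x32=50: acc |= 50<<0 -> acc=50 shift=7
  byte[4]=0x56 cont=0 payload=0x56=86: acc |= 86<<7 -> acc=11058 shift=14 [end]
Varint 3: bytes[3:5] = B2 56 -> value 11058 (2 byte(s))
  byte[5]=0x59 cont=0 payload=0x59=89: acc |= 89<<0 -> acc=89 shift=7 [end]
Varint 4: bytes[5:6] = 59 -> value 89 (1 byte(s))

Answer: 2590 99 11058 89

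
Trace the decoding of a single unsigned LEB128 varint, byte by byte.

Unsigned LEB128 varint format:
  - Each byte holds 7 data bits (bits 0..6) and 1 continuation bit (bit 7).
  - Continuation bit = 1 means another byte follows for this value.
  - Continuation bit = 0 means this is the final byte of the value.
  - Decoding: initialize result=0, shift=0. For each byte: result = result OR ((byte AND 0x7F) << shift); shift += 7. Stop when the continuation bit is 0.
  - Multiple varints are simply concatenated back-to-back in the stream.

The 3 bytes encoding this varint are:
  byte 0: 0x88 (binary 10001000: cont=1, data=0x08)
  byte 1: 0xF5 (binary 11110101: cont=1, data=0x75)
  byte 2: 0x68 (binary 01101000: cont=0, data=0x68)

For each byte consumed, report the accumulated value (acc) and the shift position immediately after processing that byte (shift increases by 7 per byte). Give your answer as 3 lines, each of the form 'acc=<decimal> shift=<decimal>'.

Answer: acc=8 shift=7
acc=14984 shift=14
acc=1718920 shift=21

Derivation:
byte 0=0x88: payload=0x08=8, contrib = 8<<0 = 8; acc -> 8, shift -> 7
byte 1=0xF5: payload=0x75=117, contrib = 117<<7 = 14976; acc -> 14984, shift -> 14
byte 2=0x68: payload=0x68=104, contrib = 104<<14 = 1703936; acc -> 1718920, shift -> 21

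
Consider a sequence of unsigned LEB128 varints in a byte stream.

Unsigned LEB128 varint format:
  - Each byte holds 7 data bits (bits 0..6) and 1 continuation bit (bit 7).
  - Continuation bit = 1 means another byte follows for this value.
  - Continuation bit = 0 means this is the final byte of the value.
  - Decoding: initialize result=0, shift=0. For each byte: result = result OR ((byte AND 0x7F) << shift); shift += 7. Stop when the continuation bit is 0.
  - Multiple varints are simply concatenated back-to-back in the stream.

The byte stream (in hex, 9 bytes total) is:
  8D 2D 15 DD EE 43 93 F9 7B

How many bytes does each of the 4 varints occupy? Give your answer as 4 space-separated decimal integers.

  byte[0]=0x8D cont=1 payload=0x0D=13: acc |= 13<<0 -> acc=13 shift=7
  byte[1]=0x2D cont=0 payload=0x2D=45: acc |= 45<<7 -> acc=5773 shift=14 [end]
Varint 1: bytes[0:2] = 8D 2D -> value 5773 (2 byte(s))
  byte[2]=0x15 cont=0 payload=0x15=21: acc |= 21<<0 -> acc=21 shift=7 [end]
Varint 2: bytes[2:3] = 15 -> value 21 (1 byte(s))
  byte[3]=0xDD cont=1 payload=0x5D=93: acc |= 93<<0 -> acc=93 shift=7
  byte[4]=0xEE cont=1 payload=0x6E=110: acc |= 110<<7 -> acc=14173 shift=14
  byte[5]=0x43 cont=0 payload=0x43=67: acc |= 67<<14 -> acc=1111901 shift=21 [end]
Varint 3: bytes[3:6] = DD EE 43 -> value 1111901 (3 byte(s))
  byte[6]=0x93 cont=1 payload=0x13=19: acc |= 19<<0 -> acc=19 shift=7
  byte[7]=0xF9 cont=1 payload=0x79=121: acc |= 121<<7 -> acc=15507 shift=14
  byte[8]=0x7B cont=0 payload=0x7B=123: acc |= 123<<14 -> acc=2030739 shift=21 [end]
Varint 4: bytes[6:9] = 93 F9 7B -> value 2030739 (3 byte(s))

Answer: 2 1 3 3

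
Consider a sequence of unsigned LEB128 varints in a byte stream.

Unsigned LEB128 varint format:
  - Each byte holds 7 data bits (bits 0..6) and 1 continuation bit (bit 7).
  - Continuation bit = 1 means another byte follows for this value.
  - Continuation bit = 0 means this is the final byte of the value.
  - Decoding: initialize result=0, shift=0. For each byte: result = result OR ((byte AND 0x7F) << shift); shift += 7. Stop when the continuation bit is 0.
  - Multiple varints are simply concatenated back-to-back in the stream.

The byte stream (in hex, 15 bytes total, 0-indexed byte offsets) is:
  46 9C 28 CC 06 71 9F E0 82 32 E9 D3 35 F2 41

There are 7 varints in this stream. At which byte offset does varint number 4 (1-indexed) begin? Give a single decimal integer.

  byte[0]=0x46 cont=0 payload=0x46=70: acc |= 70<<0 -> acc=70 shift=7 [end]
Varint 1: bytes[0:1] = 46 -> value 70 (1 byte(s))
  byte[1]=0x9C cont=1 payload=0x1C=28: acc |= 28<<0 -> acc=28 shift=7
  byte[2]=0x28 cont=0 payload=0x28=40: acc |= 40<<7 -> acc=5148 shift=14 [end]
Varint 2: bytes[1:3] = 9C 28 -> value 5148 (2 byte(s))
  byte[3]=0xCC cont=1 payload=0x4C=76: acc |= 76<<0 -> acc=76 shift=7
  byte[4]=0x06 cont=0 payload=0x06=6: acc |= 6<<7 -> acc=844 shift=14 [end]
Varint 3: bytes[3:5] = CC 06 -> value 844 (2 byte(s))
  byte[5]=0x71 cont=0 payload=0x71=113: acc |= 113<<0 -> acc=113 shift=7 [end]
Varint 4: bytes[5:6] = 71 -> value 113 (1 byte(s))
  byte[6]=0x9F cont=1 payload=0x1F=31: acc |= 31<<0 -> acc=31 shift=7
  byte[7]=0xE0 cont=1 payload=0x60=96: acc |= 96<<7 -> acc=12319 shift=14
  byte[8]=0x82 cont=1 payload=0x02=2: acc |= 2<<14 -> acc=45087 shift=21
  byte[9]=0x32 cont=0 payload=0x32=50: acc |= 50<<21 -> acc=104902687 shift=28 [end]
Varint 5: bytes[6:10] = 9F E0 82 32 -> value 104902687 (4 byte(s))
  byte[10]=0xE9 cont=1 payload=0x69=105: acc |= 105<<0 -> acc=105 shift=7
  byte[11]=0xD3 cont=1 payload=0x53=83: acc |= 83<<7 -> acc=10729 shift=14
  byte[12]=0x35 cont=0 payload=0x35=53: acc |= 53<<14 -> acc=879081 shift=21 [end]
Varint 6: bytes[10:13] = E9 D3 35 -> value 879081 (3 byte(s))
  byte[13]=0xF2 cont=1 payload=0x72=114: acc |= 114<<0 -> acc=114 shift=7
  byte[14]=0x41 cont=0 payload=0x41=65: acc |= 65<<7 -> acc=8434 shift=14 [end]
Varint 7: bytes[13:15] = F2 41 -> value 8434 (2 byte(s))

Answer: 5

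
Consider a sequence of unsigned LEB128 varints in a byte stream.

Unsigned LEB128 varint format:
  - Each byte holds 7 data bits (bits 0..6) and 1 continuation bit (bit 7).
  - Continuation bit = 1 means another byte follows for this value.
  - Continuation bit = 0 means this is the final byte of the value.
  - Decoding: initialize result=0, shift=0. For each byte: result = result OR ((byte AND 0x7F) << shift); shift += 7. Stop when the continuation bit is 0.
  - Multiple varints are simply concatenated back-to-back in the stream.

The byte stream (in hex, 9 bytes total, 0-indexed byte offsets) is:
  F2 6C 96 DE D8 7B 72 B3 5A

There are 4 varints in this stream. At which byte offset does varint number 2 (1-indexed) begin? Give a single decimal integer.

Answer: 2

Derivation:
  byte[0]=0xF2 cont=1 payload=0x72=114: acc |= 114<<0 -> acc=114 shift=7
  byte[1]=0x6C cont=0 payload=0x6C=108: acc |= 108<<7 -> acc=13938 shift=14 [end]
Varint 1: bytes[0:2] = F2 6C -> value 13938 (2 byte(s))
  byte[2]=0x96 cont=1 payload=0x16=22: acc |= 22<<0 -> acc=22 shift=7
  byte[3]=0xDE cont=1 payload=0x5E=94: acc |= 94<<7 -> acc=12054 shift=14
  byte[4]=0xD8 cont=1 payload=0x58=88: acc |= 88<<14 -> acc=1453846 shift=21
  byte[5]=0x7B cont=0 payload=0x7B=123: acc |= 123<<21 -> acc=259403542 shift=28 [end]
Varint 2: bytes[2:6] = 96 DE D8 7B -> value 259403542 (4 byte(s))
  byte[6]=0x72 cont=0 payload=0x72=114: acc |= 114<<0 -> acc=114 shift=7 [end]
Varint 3: bytes[6:7] = 72 -> value 114 (1 byte(s))
  byte[7]=0xB3 cont=1 payload=0x33=51: acc |= 51<<0 -> acc=51 shift=7
  byte[8]=0x5A cont=0 payload=0x5A=90: acc |= 90<<7 -> acc=11571 shift=14 [end]
Varint 4: bytes[7:9] = B3 5A -> value 11571 (2 byte(s))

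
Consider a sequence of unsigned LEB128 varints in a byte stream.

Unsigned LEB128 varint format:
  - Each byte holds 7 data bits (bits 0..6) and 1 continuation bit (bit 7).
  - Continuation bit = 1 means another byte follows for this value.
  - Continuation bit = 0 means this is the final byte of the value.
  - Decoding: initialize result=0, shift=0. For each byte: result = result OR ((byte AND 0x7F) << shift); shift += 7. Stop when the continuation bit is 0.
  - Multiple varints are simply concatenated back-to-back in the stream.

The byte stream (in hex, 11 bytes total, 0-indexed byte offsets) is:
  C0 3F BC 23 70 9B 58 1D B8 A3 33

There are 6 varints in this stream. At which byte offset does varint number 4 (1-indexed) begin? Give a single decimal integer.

  byte[0]=0xC0 cont=1 payload=0x40=64: acc |= 64<<0 -> acc=64 shift=7
  byte[1]=0x3F cont=0 payload=0x3F=63: acc |= 63<<7 -> acc=8128 shift=14 [end]
Varint 1: bytes[0:2] = C0 3F -> value 8128 (2 byte(s))
  byte[2]=0xBC cont=1 payload=0x3C=60: acc |= 60<<0 -> acc=60 shift=7
  byte[3]=0x23 cont=0 payload=0x23=35: acc |= 35<<7 -> acc=4540 shift=14 [end]
Varint 2: bytes[2:4] = BC 23 -> value 4540 (2 byte(s))
  byte[4]=0x70 cont=0 payload=0x70=112: acc |= 112<<0 -> acc=112 shift=7 [end]
Varint 3: bytes[4:5] = 70 -> value 112 (1 byte(s))
  byte[5]=0x9B cont=1 payload=0x1B=27: acc |= 27<<0 -> acc=27 shift=7
  byte[6]=0x58 cont=0 payload=0x58=88: acc |= 88<<7 -> acc=11291 shift=14 [end]
Varint 4: bytes[5:7] = 9B 58 -> value 11291 (2 byte(s))
  byte[7]=0x1D cont=0 payload=0x1D=29: acc |= 29<<0 -> acc=29 shift=7 [end]
Varint 5: bytes[7:8] = 1D -> value 29 (1 byte(s))
  byte[8]=0xB8 cont=1 payload=0x38=56: acc |= 56<<0 -> acc=56 shift=7
  byte[9]=0xA3 cont=1 payload=0x23=35: acc |= 35<<7 -> acc=4536 shift=14
  byte[10]=0x33 cont=0 payload=0x33=51: acc |= 51<<14 -> acc=840120 shift=21 [end]
Varint 6: bytes[8:11] = B8 A3 33 -> value 840120 (3 byte(s))

Answer: 5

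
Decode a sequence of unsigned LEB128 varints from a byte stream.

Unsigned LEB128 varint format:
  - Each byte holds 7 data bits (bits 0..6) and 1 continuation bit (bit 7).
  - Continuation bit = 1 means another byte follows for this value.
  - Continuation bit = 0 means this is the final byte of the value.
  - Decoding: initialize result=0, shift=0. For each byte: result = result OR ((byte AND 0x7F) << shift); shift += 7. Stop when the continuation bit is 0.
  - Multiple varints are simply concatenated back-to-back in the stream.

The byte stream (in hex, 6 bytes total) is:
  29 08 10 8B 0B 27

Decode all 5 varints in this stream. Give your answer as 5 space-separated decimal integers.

Answer: 41 8 16 1419 39

Derivation:
  byte[0]=0x29 cont=0 payload=0x29=41: acc |= 41<<0 -> acc=41 shift=7 [end]
Varint 1: bytes[0:1] = 29 -> value 41 (1 byte(s))
  byte[1]=0x08 cont=0 payload=0x08=8: acc |= 8<<0 -> acc=8 shift=7 [end]
Varint 2: bytes[1:2] = 08 -> value 8 (1 byte(s))
  byte[2]=0x10 cont=0 payload=0x10=16: acc |= 16<<0 -> acc=16 shift=7 [end]
Varint 3: bytes[2:3] = 10 -> value 16 (1 byte(s))
  byte[3]=0x8B cont=1 payload=0x0B=11: acc |= 11<<0 -> acc=11 shift=7
  byte[4]=0x0B cont=0 payload=0x0B=11: acc |= 11<<7 -> acc=1419 shift=14 [end]
Varint 4: bytes[3:5] = 8B 0B -> value 1419 (2 byte(s))
  byte[5]=0x27 cont=0 payload=0x27=39: acc |= 39<<0 -> acc=39 shift=7 [end]
Varint 5: bytes[5:6] = 27 -> value 39 (1 byte(s))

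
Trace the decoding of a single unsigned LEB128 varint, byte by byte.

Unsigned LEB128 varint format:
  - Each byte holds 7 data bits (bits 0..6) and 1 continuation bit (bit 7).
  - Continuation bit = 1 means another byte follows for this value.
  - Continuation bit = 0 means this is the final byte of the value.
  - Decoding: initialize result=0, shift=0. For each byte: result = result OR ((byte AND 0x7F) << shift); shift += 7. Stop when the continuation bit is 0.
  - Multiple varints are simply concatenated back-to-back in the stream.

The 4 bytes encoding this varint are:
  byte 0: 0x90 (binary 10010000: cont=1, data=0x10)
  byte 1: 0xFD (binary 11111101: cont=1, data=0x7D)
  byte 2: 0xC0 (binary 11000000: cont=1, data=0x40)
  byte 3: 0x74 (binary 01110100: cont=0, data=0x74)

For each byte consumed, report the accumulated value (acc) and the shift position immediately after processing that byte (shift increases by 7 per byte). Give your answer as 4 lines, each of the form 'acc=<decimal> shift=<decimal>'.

Answer: acc=16 shift=7
acc=16016 shift=14
acc=1064592 shift=21
acc=244334224 shift=28

Derivation:
byte 0=0x90: payload=0x10=16, contrib = 16<<0 = 16; acc -> 16, shift -> 7
byte 1=0xFD: payload=0x7D=125, contrib = 125<<7 = 16000; acc -> 16016, shift -> 14
byte 2=0xC0: payload=0x40=64, contrib = 64<<14 = 1048576; acc -> 1064592, shift -> 21
byte 3=0x74: payload=0x74=116, contrib = 116<<21 = 243269632; acc -> 244334224, shift -> 28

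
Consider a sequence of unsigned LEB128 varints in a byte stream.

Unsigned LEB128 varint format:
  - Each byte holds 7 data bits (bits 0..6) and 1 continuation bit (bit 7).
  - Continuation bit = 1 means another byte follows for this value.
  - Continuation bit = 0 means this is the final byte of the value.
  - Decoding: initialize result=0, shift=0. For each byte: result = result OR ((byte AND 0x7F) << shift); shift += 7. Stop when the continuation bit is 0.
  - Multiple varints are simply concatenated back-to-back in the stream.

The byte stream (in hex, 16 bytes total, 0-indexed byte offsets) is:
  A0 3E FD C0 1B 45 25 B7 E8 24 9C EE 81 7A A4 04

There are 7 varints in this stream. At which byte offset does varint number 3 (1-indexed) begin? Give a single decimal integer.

  byte[0]=0xA0 cont=1 payload=0x20=32: acc |= 32<<0 -> acc=32 shift=7
  byte[1]=0x3E cont=0 payload=0x3E=62: acc |= 62<<7 -> acc=7968 shift=14 [end]
Varint 1: bytes[0:2] = A0 3E -> value 7968 (2 byte(s))
  byte[2]=0xFD cont=1 payload=0x7D=125: acc |= 125<<0 -> acc=125 shift=7
  byte[3]=0xC0 cont=1 payload=0x40=64: acc |= 64<<7 -> acc=8317 shift=14
  byte[4]=0x1B cont=0 payload=0x1B=27: acc |= 27<<14 -> acc=450685 shift=21 [end]
Varint 2: bytes[2:5] = FD C0 1B -> value 450685 (3 byte(s))
  byte[5]=0x45 cont=0 payload=0x45=69: acc |= 69<<0 -> acc=69 shift=7 [end]
Varint 3: bytes[5:6] = 45 -> value 69 (1 byte(s))
  byte[6]=0x25 cont=0 payload=0x25=37: acc |= 37<<0 -> acc=37 shift=7 [end]
Varint 4: bytes[6:7] = 25 -> value 37 (1 byte(s))
  byte[7]=0xB7 cont=1 payload=0x37=55: acc |= 55<<0 -> acc=55 shift=7
  byte[8]=0xE8 cont=1 payload=0x68=104: acc |= 104<<7 -> acc=13367 shift=14
  byte[9]=0x24 cont=0 payload=0x24=36: acc |= 36<<14 -> acc=603191 shift=21 [end]
Varint 5: bytes[7:10] = B7 E8 24 -> value 603191 (3 byte(s))
  byte[10]=0x9C cont=1 payload=0x1C=28: acc |= 28<<0 -> acc=28 shift=7
  byte[11]=0xEE cont=1 payload=0x6E=110: acc |= 110<<7 -> acc=14108 shift=14
  byte[12]=0x81 cont=1 payload=0x01=1: acc |= 1<<14 -> acc=30492 shift=21
  byte[13]=0x7A cont=0 payload=0x7A=122: acc |= 122<<21 -> acc=255883036 shift=28 [end]
Varint 6: bytes[10:14] = 9C EE 81 7A -> value 255883036 (4 byte(s))
  byte[14]=0xA4 cont=1 payload=0x24=36: acc |= 36<<0 -> acc=36 shift=7
  byte[15]=0x04 cont=0 payload=0x04=4: acc |= 4<<7 -> acc=548 shift=14 [end]
Varint 7: bytes[14:16] = A4 04 -> value 548 (2 byte(s))

Answer: 5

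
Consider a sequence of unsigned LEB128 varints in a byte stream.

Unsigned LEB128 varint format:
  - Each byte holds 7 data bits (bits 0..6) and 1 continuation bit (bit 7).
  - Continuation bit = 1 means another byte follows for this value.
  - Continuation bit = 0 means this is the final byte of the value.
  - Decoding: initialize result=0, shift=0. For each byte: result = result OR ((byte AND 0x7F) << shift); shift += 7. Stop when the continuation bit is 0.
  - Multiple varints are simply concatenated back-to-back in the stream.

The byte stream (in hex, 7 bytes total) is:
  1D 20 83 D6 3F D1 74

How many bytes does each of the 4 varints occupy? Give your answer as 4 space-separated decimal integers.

Answer: 1 1 3 2

Derivation:
  byte[0]=0x1D cont=0 payload=0x1D=29: acc |= 29<<0 -> acc=29 shift=7 [end]
Varint 1: bytes[0:1] = 1D -> value 29 (1 byte(s))
  byte[1]=0x20 cont=0 payload=0x20=32: acc |= 32<<0 -> acc=32 shift=7 [end]
Varint 2: bytes[1:2] = 20 -> value 32 (1 byte(s))
  byte[2]=0x83 cont=1 payload=0x03=3: acc |= 3<<0 -> acc=3 shift=7
  byte[3]=0xD6 cont=1 payload=0x56=86: acc |= 86<<7 -> acc=11011 shift=14
  byte[4]=0x3F cont=0 payload=0x3F=63: acc |= 63<<14 -> acc=1043203 shift=21 [end]
Varint 3: bytes[2:5] = 83 D6 3F -> value 1043203 (3 byte(s))
  byte[5]=0xD1 cont=1 payload=0x51=81: acc |= 81<<0 -> acc=81 shift=7
  byte[6]=0x74 cont=0 payload=0x74=116: acc |= 116<<7 -> acc=14929 shift=14 [end]
Varint 4: bytes[5:7] = D1 74 -> value 14929 (2 byte(s))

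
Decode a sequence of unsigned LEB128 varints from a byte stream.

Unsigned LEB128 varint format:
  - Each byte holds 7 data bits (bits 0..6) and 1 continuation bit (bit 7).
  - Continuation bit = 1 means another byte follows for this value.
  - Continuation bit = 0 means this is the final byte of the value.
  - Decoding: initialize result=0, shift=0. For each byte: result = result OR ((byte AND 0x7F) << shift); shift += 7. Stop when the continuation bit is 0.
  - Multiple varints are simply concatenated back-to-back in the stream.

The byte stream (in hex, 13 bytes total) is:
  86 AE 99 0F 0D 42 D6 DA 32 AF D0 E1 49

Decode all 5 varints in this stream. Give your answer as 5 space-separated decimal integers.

  byte[0]=0x86 cont=1 payload=0x06=6: acc |= 6<<0 -> acc=6 shift=7
  byte[1]=0xAE cont=1 payload=0x2E=46: acc |= 46<<7 -> acc=5894 shift=14
  byte[2]=0x99 cont=1 payload=0x19=25: acc |= 25<<14 -> acc=415494 shift=21
  byte[3]=0x0F cont=0 payload=0x0F=15: acc |= 15<<21 -> acc=31872774 shift=28 [end]
Varint 1: bytes[0:4] = 86 AE 99 0F -> value 31872774 (4 byte(s))
  byte[4]=0x0D cont=0 payload=0x0D=13: acc |= 13<<0 -> acc=13 shift=7 [end]
Varint 2: bytes[4:5] = 0D -> value 13 (1 byte(s))
  byte[5]=0x42 cont=0 payload=0x42=66: acc |= 66<<0 -> acc=66 shift=7 [end]
Varint 3: bytes[5:6] = 42 -> value 66 (1 byte(s))
  byte[6]=0xD6 cont=1 payload=0x56=86: acc |= 86<<0 -> acc=86 shift=7
  byte[7]=0xDA cont=1 payload=0x5A=90: acc |= 90<<7 -> acc=11606 shift=14
  byte[8]=0x32 cont=0 payload=0x32=50: acc |= 50<<14 -> acc=830806 shift=21 [end]
Varint 4: bytes[6:9] = D6 DA 32 -> value 830806 (3 byte(s))
  byte[9]=0xAF cont=1 payload=0x2F=47: acc |= 47<<0 -> acc=47 shift=7
  byte[10]=0xD0 cont=1 payload=0x50=80: acc |= 80<<7 -> acc=10287 shift=14
  byte[11]=0xE1 cont=1 payload=0x61=97: acc |= 97<<14 -> acc=1599535 shift=21
  byte[12]=0x49 cont=0 payload=0x49=73: acc |= 73<<21 -> acc=154691631 shift=28 [end]
Varint 5: bytes[9:13] = AF D0 E1 49 -> value 154691631 (4 byte(s))

Answer: 31872774 13 66 830806 154691631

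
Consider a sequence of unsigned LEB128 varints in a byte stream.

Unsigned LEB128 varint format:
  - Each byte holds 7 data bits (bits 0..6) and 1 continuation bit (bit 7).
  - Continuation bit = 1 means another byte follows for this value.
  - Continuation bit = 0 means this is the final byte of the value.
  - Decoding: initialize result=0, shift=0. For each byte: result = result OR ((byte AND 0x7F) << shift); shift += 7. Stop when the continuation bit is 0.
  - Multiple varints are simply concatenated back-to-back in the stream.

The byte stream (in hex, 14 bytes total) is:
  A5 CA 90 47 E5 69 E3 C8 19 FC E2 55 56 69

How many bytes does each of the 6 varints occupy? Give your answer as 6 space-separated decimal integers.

  byte[0]=0xA5 cont=1 payload=0x25=37: acc |= 37<<0 -> acc=37 shift=7
  byte[1]=0xCA cont=1 payload=0x4A=74: acc |= 74<<7 -> acc=9509 shift=14
  byte[2]=0x90 cont=1 payload=0x10=16: acc |= 16<<14 -> acc=271653 shift=21
  byte[3]=0x47 cont=0 payload=0x47=71: acc |= 71<<21 -> acc=149169445 shift=28 [end]
Varint 1: bytes[0:4] = A5 CA 90 47 -> value 149169445 (4 byte(s))
  byte[4]=0xE5 cont=1 payload=0x65=101: acc |= 101<<0 -> acc=101 shift=7
  byte[5]=0x69 cont=0 payload=0x69=105: acc |= 105<<7 -> acc=13541 shift=14 [end]
Varint 2: bytes[4:6] = E5 69 -> value 13541 (2 byte(s))
  byte[6]=0xE3 cont=1 payload=0x63=99: acc |= 99<<0 -> acc=99 shift=7
  byte[7]=0xC8 cont=1 payload=0x48=72: acc |= 72<<7 -> acc=9315 shift=14
  byte[8]=0x19 cont=0 payload=0x19=25: acc |= 25<<14 -> acc=418915 shift=21 [end]
Varint 3: bytes[6:9] = E3 C8 19 -> value 418915 (3 byte(s))
  byte[9]=0xFC cont=1 payload=0x7C=124: acc |= 124<<0 -> acc=124 shift=7
  byte[10]=0xE2 cont=1 payload=0x62=98: acc |= 98<<7 -> acc=12668 shift=14
  byte[11]=0x55 cont=0 payload=0x55=85: acc |= 85<<14 -> acc=1405308 shift=21 [end]
Varint 4: bytes[9:12] = FC E2 55 -> value 1405308 (3 byte(s))
  byte[12]=0x56 cont=0 payload=0x56=86: acc |= 86<<0 -> acc=86 shift=7 [end]
Varint 5: bytes[12:13] = 56 -> value 86 (1 byte(s))
  byte[13]=0x69 cont=0 payload=0x69=105: acc |= 105<<0 -> acc=105 shift=7 [end]
Varint 6: bytes[13:14] = 69 -> value 105 (1 byte(s))

Answer: 4 2 3 3 1 1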